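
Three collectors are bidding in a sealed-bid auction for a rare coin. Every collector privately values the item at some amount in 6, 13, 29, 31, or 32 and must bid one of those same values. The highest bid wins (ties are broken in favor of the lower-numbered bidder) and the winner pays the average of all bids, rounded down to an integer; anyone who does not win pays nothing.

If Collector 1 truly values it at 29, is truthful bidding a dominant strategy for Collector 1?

No

Consider the case where Collector 2 bids 6 and Collector 3 bids 6.
Truthful bid 29: wins, pays 13, utility 29 - 13 = 16.
Bid 6 instead: wins, pays 6, utility 29 - 6 = 23.
Since 23 > 16, bidding 6 is strictly better here, so truthful bidding is not dominant.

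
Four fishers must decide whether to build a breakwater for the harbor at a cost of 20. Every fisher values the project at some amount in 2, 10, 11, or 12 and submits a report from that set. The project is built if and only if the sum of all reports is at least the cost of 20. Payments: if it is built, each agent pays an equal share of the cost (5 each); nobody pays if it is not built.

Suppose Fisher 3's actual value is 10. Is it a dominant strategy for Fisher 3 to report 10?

Yes

Check each profile of the others' reports and compare truth against every alternative report.
Others report (2, 2, 10): truth gives 5, best alternative gives 5.
Others report (2, 2, 11): truth gives 5, best alternative gives 5.
Others report (2, 2, 12): truth gives 5, best alternative gives 5.
Others report (2, 10, 2): truth gives 5, best alternative gives 5.
Others report (2, 10, 10): truth gives 5, best alternative gives 5.
Others report (2, 10, 11): truth gives 5, best alternative gives 5.
(Remaining 58 profiles checked similarly; truth is weakly best in each.)
In every case the truthful report is at least as good as any alternative, so it is a dominant strategy.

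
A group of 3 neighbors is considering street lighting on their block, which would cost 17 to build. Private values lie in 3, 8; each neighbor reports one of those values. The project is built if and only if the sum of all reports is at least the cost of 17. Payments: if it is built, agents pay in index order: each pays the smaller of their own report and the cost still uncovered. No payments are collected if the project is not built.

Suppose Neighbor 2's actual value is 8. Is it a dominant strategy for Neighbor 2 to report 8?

No

Consider the case where Neighbor 1 reports 8 and Neighbor 3 reports 8.
Truthful report 8: project built, pays 8, utility 8 - 8 = 0.
Report 3 instead: project built, pays 3, utility 8 - 3 = 5.
Since 5 > 0, reporting 3 is strictly better here, so truthful reporting is not dominant.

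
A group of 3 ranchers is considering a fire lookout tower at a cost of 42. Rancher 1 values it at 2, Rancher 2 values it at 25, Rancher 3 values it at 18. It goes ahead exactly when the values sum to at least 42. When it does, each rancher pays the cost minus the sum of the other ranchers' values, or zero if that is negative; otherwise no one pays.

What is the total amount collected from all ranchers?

37

Total value 45 ≥ cost 42, so it is built.
Rancher 1: others sum to 43; max(0, 42 - 43) = 0.
Rancher 2: others sum to 20; max(0, 42 - 20) = 22.
Rancher 3: others sum to 27; max(0, 42 - 27) = 15.
Total collected = 0 + 22 + 15 = 37.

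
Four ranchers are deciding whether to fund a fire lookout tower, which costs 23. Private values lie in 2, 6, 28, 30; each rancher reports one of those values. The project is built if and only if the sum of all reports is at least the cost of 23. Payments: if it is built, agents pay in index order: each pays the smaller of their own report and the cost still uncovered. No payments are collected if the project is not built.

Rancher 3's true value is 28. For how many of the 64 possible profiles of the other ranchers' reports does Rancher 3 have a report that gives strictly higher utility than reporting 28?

9

Others report (2, 2, 28): truth gives 9; report 2 gives 26 > 9. Violating.
Others report (2, 2, 30): truth gives 9; report 2 gives 26 > 9. Violating.
Others report (2, 6, 28): truth gives 13; report 2 gives 26 > 13. Violating.
Others report (2, 6, 30): truth gives 13; report 2 gives 26 > 13. Violating.
Others report (2, 2, 2): truth gives 9; no alternative beats it.
Others report (2, 2, 6): truth gives 9; no alternative beats it.
(Checking all 64 profiles: 9 have a profitable deviation, 55 do not.)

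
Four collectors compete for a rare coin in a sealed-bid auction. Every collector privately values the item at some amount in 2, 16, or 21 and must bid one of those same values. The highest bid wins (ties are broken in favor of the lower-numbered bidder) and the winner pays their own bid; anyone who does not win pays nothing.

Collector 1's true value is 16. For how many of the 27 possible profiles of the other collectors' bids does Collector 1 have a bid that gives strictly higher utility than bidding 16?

1

Others bid (2, 2, 2): truth gives 0; bid 2 gives 14 > 0. Violating.
Others bid (2, 2, 16): truth gives 0; no alternative beats it.
Others bid (2, 2, 21): truth gives 0; no alternative beats it.
(Checking all 27 profiles: 1 has a profitable deviation, 26 do not.)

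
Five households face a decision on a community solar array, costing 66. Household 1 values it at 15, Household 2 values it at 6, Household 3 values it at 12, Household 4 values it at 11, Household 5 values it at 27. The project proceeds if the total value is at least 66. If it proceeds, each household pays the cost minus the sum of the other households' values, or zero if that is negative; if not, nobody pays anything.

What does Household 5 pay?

Total value 71 ≥ cost 66, so the project is built.
The other households' values sum to 44.
Cost minus that sum is 66 - 44 = 22.

22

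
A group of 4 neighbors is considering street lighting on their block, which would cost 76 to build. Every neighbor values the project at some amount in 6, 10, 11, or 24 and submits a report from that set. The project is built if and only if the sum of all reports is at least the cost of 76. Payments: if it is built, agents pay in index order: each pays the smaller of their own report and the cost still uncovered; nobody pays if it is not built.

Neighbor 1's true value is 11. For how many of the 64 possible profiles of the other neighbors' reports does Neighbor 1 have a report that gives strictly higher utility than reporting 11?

1

Others report (24, 24, 24): truth gives 0; report 6 gives 5 > 0. Violating.
Others report (6, 6, 6): truth gives 0; no alternative beats it.
Others report (6, 6, 10): truth gives 0; no alternative beats it.
(Checking all 64 profiles: 1 has a profitable deviation, 63 do not.)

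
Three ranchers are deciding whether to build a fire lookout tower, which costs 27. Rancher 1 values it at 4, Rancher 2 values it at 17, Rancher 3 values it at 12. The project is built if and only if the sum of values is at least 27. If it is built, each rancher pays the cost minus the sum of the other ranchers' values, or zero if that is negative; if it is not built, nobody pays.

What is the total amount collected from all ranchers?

17

Total value 33 ≥ cost 27, so it is built.
Rancher 1: others sum to 29; max(0, 27 - 29) = 0.
Rancher 2: others sum to 16; max(0, 27 - 16) = 11.
Rancher 3: others sum to 21; max(0, 27 - 21) = 6.
Total collected = 0 + 11 + 6 = 17.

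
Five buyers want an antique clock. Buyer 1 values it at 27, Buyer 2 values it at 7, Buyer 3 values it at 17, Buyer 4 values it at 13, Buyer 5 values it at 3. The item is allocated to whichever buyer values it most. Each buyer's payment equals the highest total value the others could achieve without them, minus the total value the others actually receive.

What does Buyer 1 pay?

Buyer 1 has the highest value and receives the item.
Without Buyer 1, the item would go to the next-highest value, 17, so the others could achieve 17.
With Buyer 1 present and winning, the others receive nothing, so their total is 0.
Payment = 17 - 0 = 17.

17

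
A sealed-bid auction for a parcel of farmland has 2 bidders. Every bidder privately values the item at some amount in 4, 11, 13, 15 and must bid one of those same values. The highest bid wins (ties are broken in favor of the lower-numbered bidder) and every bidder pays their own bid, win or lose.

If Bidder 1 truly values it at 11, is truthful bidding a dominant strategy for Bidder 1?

No

Consider the case where Bidder 2 bids 4.
Truthful bid 11: wins, pays 11, utility 11 - 11 = 0.
Bid 4 instead: wins, pays 4, utility 11 - 4 = 7.
Since 7 > 0, bidding 4 is strictly better here, so truthful bidding is not dominant.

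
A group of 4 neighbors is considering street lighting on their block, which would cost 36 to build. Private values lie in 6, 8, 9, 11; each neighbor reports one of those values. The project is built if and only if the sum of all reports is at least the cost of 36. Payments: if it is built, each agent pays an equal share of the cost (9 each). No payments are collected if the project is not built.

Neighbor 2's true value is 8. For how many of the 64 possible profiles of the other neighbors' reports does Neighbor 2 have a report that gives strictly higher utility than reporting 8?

12

Others report (6, 11, 11): truth gives -1; report 6 gives 0 > -1. Violating.
Others report (8, 9, 11): truth gives -1; report 6 gives 0 > -1. Violating.
Others report (8, 11, 9): truth gives -1; report 6 gives 0 > -1. Violating.
Others report (9, 8, 11): truth gives -1; report 6 gives 0 > -1. Violating.
Others report (6, 6, 6): truth gives 0; no alternative beats it.
Others report (6, 6, 8): truth gives 0; no alternative beats it.
(Checking all 64 profiles: 12 have a profitable deviation, 52 do not.)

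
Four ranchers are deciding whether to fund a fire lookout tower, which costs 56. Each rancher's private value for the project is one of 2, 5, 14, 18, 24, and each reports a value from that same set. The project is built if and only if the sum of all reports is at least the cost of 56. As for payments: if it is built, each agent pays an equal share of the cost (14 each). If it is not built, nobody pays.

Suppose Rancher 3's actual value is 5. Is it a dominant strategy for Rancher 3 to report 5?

Consider the case where Rancher 1 reports 5, Rancher 2 reports 24 and Rancher 4 reports 24.
Truthful report 5: project built, pays 14, utility 5 - 14 = -9.
Report 2 instead: project not built, utility 0.
Since 0 > -9, reporting 2 is strictly better here, so truthful reporting is not dominant.

No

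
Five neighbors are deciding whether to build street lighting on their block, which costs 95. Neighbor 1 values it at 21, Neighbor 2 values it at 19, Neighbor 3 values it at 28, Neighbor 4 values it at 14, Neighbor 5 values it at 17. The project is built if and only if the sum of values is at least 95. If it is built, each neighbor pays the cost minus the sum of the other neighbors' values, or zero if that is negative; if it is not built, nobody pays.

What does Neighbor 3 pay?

Total value 99 ≥ cost 95, so the project is built.
The other neighbors' values sum to 71.
Cost minus that sum is 95 - 71 = 24.

24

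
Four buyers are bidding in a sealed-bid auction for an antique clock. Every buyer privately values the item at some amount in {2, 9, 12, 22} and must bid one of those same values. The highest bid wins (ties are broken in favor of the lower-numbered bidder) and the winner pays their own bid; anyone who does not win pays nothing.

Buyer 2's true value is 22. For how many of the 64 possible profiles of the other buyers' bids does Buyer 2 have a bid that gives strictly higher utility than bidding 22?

Others bid (2, 2, 2): truth gives 0; bid 9 gives 13 > 0. Violating.
Others bid (2, 2, 9): truth gives 0; bid 9 gives 13 > 0. Violating.
Others bid (2, 2, 12): truth gives 0; bid 12 gives 10 > 0. Violating.
Others bid (2, 9, 2): truth gives 0; bid 9 gives 13 > 0. Violating.
Others bid (2, 2, 22): truth gives 0; no alternative beats it.
Others bid (2, 9, 22): truth gives 0; no alternative beats it.
(Checking all 64 profiles: 18 have a profitable deviation, 46 do not.)

18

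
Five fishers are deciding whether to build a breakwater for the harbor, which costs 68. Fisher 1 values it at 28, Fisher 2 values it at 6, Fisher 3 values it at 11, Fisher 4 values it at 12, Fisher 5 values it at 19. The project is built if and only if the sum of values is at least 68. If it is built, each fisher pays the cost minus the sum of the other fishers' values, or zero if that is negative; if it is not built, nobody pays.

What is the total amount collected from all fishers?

Total value 76 ≥ cost 68, so it is built.
Fisher 1: others sum to 48; max(0, 68 - 48) = 20.
Fisher 2: others sum to 70; max(0, 68 - 70) = 0.
Fisher 3: others sum to 65; max(0, 68 - 65) = 3.
Fisher 4: others sum to 64; max(0, 68 - 64) = 4.
Fisher 5: others sum to 57; max(0, 68 - 57) = 11.
Total collected = 20 + 0 + 3 + 4 + 11 = 38.

38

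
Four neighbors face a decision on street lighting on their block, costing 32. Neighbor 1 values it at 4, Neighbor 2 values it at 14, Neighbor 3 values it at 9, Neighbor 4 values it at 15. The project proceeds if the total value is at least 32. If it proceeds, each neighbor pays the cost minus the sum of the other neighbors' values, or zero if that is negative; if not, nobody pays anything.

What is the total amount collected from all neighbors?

Total value 42 ≥ cost 32, so it is built.
Neighbor 1: others sum to 38; max(0, 32 - 38) = 0.
Neighbor 2: others sum to 28; max(0, 32 - 28) = 4.
Neighbor 3: others sum to 33; max(0, 32 - 33) = 0.
Neighbor 4: others sum to 27; max(0, 32 - 27) = 5.
Total collected = 0 + 4 + 0 + 5 = 9.

9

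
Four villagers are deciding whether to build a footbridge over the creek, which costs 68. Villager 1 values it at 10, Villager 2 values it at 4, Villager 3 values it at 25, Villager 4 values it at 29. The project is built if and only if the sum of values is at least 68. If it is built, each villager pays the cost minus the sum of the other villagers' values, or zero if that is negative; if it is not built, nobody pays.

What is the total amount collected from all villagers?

68

Total value 68 ≥ cost 68, so it is built.
Villager 1: others sum to 58; max(0, 68 - 58) = 10.
Villager 2: others sum to 64; max(0, 68 - 64) = 4.
Villager 3: others sum to 43; max(0, 68 - 43) = 25.
Villager 4: others sum to 39; max(0, 68 - 39) = 29.
Total collected = 10 + 4 + 25 + 29 = 68.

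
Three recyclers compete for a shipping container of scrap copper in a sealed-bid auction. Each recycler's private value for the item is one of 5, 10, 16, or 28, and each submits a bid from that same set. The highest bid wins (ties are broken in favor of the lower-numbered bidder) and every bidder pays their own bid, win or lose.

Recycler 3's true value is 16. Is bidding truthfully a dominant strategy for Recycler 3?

No

Consider the case where Recycler 1 bids 5 and Recycler 2 bids 5.
Truthful bid 16: wins, pays 16, utility 16 - 16 = 0.
Bid 10 instead: wins, pays 10, utility 16 - 10 = 6.
Since 6 > 0, bidding 10 is strictly better here, so truthful bidding is not dominant.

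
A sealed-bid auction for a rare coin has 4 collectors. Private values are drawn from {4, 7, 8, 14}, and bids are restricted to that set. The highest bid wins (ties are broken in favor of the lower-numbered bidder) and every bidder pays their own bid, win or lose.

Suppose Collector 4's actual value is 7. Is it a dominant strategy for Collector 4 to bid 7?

Consider the case where Collector 1 bids 4, Collector 2 bids 4 and Collector 3 bids 7.
Truthful bid 7: loses but pays 7, utility -7.
Bid 4 instead: loses but pays 4, utility -4.
Since -4 > -7, bidding 4 is strictly better here, so truthful bidding is not dominant.

No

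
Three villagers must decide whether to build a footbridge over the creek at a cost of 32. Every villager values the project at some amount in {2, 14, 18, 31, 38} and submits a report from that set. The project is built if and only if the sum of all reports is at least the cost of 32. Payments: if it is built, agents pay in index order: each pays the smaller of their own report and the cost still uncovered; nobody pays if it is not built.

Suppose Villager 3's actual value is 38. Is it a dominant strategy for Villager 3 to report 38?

Check each profile of the others' reports and compare truth against every alternative report.
Others report (2, 31): truth gives 38, best alternative gives 38.
Others report (2, 38): truth gives 38, best alternative gives 38.
Others report (14, 18): truth gives 38, best alternative gives 38.
Others report (14, 31): truth gives 38, best alternative gives 38.
Others report (14, 38): truth gives 38, best alternative gives 38.
Others report (18, 14): truth gives 38, best alternative gives 38.
(Remaining 19 profiles checked similarly; truth is weakly best in each.)
In every case the truthful report is at least as good as any alternative, so it is a dominant strategy.

Yes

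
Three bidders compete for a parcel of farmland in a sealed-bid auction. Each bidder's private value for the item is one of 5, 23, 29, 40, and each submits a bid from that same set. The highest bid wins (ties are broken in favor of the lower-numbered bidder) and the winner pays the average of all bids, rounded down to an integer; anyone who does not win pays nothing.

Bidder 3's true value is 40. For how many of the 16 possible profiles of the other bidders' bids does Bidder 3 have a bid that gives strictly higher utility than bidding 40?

Others bid (5, 5): truth gives 24; bid 23 gives 29 > 24. Violating.
Others bid (5, 23): truth gives 18; bid 29 gives 21 > 18. Violating.
Others bid (23, 5): truth gives 18; bid 29 gives 21 > 18. Violating.
Others bid (23, 23): truth gives 12; bid 29 gives 15 > 12. Violating.
Others bid (5, 29): truth gives 16; no alternative beats it.
Others bid (5, 40): truth gives 0; no alternative beats it.
(Checking all 16 profiles: 4 have a profitable deviation, 12 do not.)

4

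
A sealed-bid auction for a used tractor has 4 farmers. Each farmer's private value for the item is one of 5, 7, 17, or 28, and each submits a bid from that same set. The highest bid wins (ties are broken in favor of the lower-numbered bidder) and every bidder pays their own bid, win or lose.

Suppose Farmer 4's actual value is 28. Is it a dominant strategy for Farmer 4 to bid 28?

No

Consider the case where Farmer 1 bids 5, Farmer 2 bids 5 and Farmer 3 bids 5.
Truthful bid 28: wins, pays 28, utility 28 - 28 = 0.
Bid 7 instead: wins, pays 7, utility 28 - 7 = 21.
Since 21 > 0, bidding 7 is strictly better here, so truthful bidding is not dominant.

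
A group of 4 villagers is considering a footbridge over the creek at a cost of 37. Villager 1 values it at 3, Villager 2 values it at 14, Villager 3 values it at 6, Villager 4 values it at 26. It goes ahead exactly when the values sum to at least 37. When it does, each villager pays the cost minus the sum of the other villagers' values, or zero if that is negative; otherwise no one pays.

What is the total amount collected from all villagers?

16

Total value 49 ≥ cost 37, so it is built.
Villager 1: others sum to 46; max(0, 37 - 46) = 0.
Villager 2: others sum to 35; max(0, 37 - 35) = 2.
Villager 3: others sum to 43; max(0, 37 - 43) = 0.
Villager 4: others sum to 23; max(0, 37 - 23) = 14.
Total collected = 0 + 2 + 0 + 14 = 16.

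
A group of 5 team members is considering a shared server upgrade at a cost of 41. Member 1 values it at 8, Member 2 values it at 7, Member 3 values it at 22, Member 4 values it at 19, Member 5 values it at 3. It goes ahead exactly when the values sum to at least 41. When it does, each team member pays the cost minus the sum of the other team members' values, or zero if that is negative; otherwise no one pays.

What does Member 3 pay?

4

Total value 59 ≥ cost 41, so the project is built.
The other team members' values sum to 37.
Cost minus that sum is 41 - 37 = 4.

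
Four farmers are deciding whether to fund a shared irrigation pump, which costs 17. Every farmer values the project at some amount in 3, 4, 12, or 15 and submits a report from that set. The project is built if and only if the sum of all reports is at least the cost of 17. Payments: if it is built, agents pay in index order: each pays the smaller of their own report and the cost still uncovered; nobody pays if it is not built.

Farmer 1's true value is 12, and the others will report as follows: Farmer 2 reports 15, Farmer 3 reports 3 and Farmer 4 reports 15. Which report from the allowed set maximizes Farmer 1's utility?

3

Report 3: project built, pays 3, utility 12 - 3 = 9.
Report 4: project built, pays 4, utility 12 - 4 = 8.
Report 12: project built, pays 12, utility 12 - 12 = 0.
Report 15: project built, pays 15, utility 12 - 15 = -3.
The best choice is 3 with utility 9.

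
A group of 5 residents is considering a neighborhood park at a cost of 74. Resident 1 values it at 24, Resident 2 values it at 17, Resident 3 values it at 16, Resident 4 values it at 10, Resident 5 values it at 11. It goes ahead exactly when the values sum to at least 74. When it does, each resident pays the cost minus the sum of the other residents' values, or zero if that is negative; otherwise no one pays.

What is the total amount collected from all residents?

Total value 78 ≥ cost 74, so it is built.
Resident 1: others sum to 54; max(0, 74 - 54) = 20.
Resident 2: others sum to 61; max(0, 74 - 61) = 13.
Resident 3: others sum to 62; max(0, 74 - 62) = 12.
Resident 4: others sum to 68; max(0, 74 - 68) = 6.
Resident 5: others sum to 67; max(0, 74 - 67) = 7.
Total collected = 20 + 13 + 12 + 6 + 7 = 58.

58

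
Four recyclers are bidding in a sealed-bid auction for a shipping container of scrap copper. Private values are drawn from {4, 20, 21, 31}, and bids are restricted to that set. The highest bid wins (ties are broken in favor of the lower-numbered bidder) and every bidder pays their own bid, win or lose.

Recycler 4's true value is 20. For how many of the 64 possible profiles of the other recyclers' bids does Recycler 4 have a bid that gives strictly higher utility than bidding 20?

Others bid (4, 4, 20): truth gives -20; bid 21 gives -1 > -20. Violating.
Others bid (4, 4, 21): truth gives -20; bid 4 gives -4 > -20. Violating.
Others bid (4, 4, 31): truth gives -20; bid 4 gives -4 > -20. Violating.
Others bid (4, 20, 4): truth gives -20; bid 21 gives -1 > -20. Violating.
Others bid (4, 4, 4): truth gives 0; no alternative beats it.
(Checking all 64 profiles: 63 have a profitable deviation, 1 does not.)

63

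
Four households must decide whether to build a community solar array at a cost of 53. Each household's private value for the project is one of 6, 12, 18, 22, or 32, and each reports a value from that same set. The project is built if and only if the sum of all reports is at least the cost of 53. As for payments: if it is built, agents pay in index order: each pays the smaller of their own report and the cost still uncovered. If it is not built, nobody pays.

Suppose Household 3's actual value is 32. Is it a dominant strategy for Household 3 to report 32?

Consider the case where Household 1 reports 6, Household 2 reports 6 and Household 4 reports 22.
Truthful report 32: project built, pays 32, utility 32 - 32 = 0.
Report 22 instead: project built, pays 22, utility 32 - 22 = 10.
Since 10 > 0, reporting 22 is strictly better here, so truthful reporting is not dominant.

No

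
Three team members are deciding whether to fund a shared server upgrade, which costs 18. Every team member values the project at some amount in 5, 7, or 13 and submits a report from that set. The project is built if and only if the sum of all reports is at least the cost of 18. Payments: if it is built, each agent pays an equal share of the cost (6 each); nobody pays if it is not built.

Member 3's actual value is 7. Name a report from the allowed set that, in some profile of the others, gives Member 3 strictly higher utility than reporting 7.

13

Suppose Member 1 reports 5 and Member 2 reports 5.
Report 7: project not built, utility 0.
Report 13: project built, pays 6, utility 7 - 6 = 1.
So reporting 13 beats truth here (1 > 0).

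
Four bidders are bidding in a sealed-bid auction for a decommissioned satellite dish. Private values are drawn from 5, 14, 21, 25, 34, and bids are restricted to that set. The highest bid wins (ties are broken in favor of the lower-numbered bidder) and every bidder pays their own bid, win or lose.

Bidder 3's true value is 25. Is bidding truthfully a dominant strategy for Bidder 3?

Consider the case where Bidder 1 bids 5, Bidder 2 bids 5 and Bidder 4 bids 5.
Truthful bid 25: wins, pays 25, utility 25 - 25 = 0.
Bid 14 instead: wins, pays 14, utility 25 - 14 = 11.
Since 11 > 0, bidding 14 is strictly better here, so truthful bidding is not dominant.

No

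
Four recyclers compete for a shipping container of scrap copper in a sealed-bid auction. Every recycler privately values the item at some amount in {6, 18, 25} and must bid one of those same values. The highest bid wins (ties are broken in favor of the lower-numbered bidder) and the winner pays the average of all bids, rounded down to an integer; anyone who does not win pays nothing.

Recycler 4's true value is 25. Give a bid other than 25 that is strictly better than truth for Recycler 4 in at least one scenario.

Suppose Recycler 1 bids 6, Recycler 2 bids 6 and Recycler 3 bids 6.
Bid 25: wins, pays 10, utility 25 - 10 = 15.
Bid 18: wins, pays 9, utility 25 - 9 = 16.
So bidding 18 beats truth here (16 > 15).

18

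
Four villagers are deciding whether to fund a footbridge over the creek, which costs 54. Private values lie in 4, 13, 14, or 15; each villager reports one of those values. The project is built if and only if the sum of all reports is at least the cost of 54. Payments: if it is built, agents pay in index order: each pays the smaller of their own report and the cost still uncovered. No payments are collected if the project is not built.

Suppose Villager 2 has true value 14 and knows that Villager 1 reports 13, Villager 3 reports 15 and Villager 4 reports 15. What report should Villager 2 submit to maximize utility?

Report 4: project not built, utility 0.
Report 13: project built, pays 13, utility 14 - 13 = 1.
Report 14: project built, pays 14, utility 14 - 14 = 0.
Report 15: project built, pays 15, utility 14 - 15 = -1.
The best choice is 13 with utility 1.

13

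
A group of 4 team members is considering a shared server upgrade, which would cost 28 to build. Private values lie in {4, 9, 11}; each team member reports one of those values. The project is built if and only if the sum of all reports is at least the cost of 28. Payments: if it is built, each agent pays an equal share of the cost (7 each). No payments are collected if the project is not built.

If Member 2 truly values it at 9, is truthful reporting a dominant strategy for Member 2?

Consider the case where Member 1 reports 4, Member 3 reports 4 and Member 4 reports 9.
Truthful report 9: project not built, utility 0.
Report 11 instead: project built, pays 7, utility 9 - 7 = 2.
Since 2 > 0, reporting 11 is strictly better here, so truthful reporting is not dominant.

No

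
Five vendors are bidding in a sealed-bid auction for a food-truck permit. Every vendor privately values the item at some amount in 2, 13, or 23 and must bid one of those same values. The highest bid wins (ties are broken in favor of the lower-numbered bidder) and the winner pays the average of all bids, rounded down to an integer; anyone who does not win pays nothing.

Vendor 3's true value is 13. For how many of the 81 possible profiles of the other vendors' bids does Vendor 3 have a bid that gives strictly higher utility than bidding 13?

19

Others bid (2, 2, 2, 23): truth gives 0; bid 23 gives 3 > 0. Violating.
Others bid (2, 2, 13, 23): truth gives 0; bid 23 gives 1 > 0. Violating.
Others bid (2, 2, 23, 2): truth gives 0; bid 23 gives 3 > 0. Violating.
Others bid (2, 2, 23, 13): truth gives 0; bid 23 gives 1 > 0. Violating.
Others bid (2, 2, 2, 2): truth gives 9; no alternative beats it.
Others bid (2, 2, 2, 13): truth gives 7; no alternative beats it.
(Checking all 81 profiles: 19 have a profitable deviation, 62 do not.)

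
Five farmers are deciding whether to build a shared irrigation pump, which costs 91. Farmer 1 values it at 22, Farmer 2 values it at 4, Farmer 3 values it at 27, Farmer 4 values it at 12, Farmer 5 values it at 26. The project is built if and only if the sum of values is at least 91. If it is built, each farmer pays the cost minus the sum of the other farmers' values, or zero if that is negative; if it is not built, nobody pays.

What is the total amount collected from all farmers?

91

Total value 91 ≥ cost 91, so it is built.
Farmer 1: others sum to 69; max(0, 91 - 69) = 22.
Farmer 2: others sum to 87; max(0, 91 - 87) = 4.
Farmer 3: others sum to 64; max(0, 91 - 64) = 27.
Farmer 4: others sum to 79; max(0, 91 - 79) = 12.
Farmer 5: others sum to 65; max(0, 91 - 65) = 26.
Total collected = 22 + 4 + 27 + 12 + 26 = 91.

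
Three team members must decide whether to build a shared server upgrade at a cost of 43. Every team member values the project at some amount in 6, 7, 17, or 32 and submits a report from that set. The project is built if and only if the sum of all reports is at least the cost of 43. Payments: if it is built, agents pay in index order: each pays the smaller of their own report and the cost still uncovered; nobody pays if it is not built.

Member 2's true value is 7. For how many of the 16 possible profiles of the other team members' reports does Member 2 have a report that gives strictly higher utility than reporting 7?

Others report (6, 32): truth gives 0; report 6 gives 1 > 0. Violating.
Others report (7, 32): truth gives 0; report 6 gives 1 > 0. Violating.
Others report (17, 32): truth gives 0; report 6 gives 1 > 0. Violating.
Others report (32, 6): truth gives 0; report 6 gives 1 > 0. Violating.
Others report (6, 6): truth gives 0; no alternative beats it.
Others report (6, 7): truth gives 0; no alternative beats it.
(Checking all 16 profiles: 7 have a profitable deviation, 9 do not.)

7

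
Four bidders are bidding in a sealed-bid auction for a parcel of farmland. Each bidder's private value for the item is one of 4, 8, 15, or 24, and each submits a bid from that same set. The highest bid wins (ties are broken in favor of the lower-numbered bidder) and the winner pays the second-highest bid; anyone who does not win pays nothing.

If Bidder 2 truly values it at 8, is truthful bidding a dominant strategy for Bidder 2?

Yes

Check each profile of the others' bids and compare truth against every alternative bid.
Others bid (4, 4, 4): truth gives 4, best alternative gives 4.
Others bid (4, 4, 8): truth gives 0, best alternative gives 0.
Others bid (4, 4, 15): truth gives 0, best alternative gives 0.
Others bid (4, 4, 24): truth gives 0, best alternative gives 0.
Others bid (4, 8, 4): truth gives 0, best alternative gives 0.
Others bid (4, 8, 8): truth gives 0, best alternative gives 0.
(Remaining 58 profiles checked similarly; truth is weakly best in each.)
In every case the truthful bid is at least as good as any alternative, so it is a dominant strategy.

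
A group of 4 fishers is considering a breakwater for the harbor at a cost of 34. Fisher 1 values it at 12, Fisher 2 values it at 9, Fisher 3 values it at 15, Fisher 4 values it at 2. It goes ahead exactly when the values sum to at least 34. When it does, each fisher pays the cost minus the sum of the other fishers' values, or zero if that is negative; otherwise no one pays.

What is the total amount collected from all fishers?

24

Total value 38 ≥ cost 34, so it is built.
Fisher 1: others sum to 26; max(0, 34 - 26) = 8.
Fisher 2: others sum to 29; max(0, 34 - 29) = 5.
Fisher 3: others sum to 23; max(0, 34 - 23) = 11.
Fisher 4: others sum to 36; max(0, 34 - 36) = 0.
Total collected = 8 + 5 + 11 + 0 = 24.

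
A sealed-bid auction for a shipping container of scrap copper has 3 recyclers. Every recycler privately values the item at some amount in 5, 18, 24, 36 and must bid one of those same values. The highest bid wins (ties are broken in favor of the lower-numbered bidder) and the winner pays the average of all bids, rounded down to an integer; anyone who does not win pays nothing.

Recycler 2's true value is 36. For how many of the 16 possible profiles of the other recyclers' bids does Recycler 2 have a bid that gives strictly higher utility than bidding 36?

6

Others bid (5, 5): truth gives 21; bid 18 gives 27 > 21. Violating.
Others bid (5, 18): truth gives 17; bid 18 gives 23 > 17. Violating.
Others bid (5, 24): truth gives 15; bid 24 gives 19 > 15. Violating.
Others bid (18, 5): truth gives 17; bid 24 gives 21 > 17. Violating.
Others bid (5, 36): truth gives 11; no alternative beats it.
Others bid (18, 36): truth gives 6; no alternative beats it.
(Checking all 16 profiles: 6 have a profitable deviation, 10 do not.)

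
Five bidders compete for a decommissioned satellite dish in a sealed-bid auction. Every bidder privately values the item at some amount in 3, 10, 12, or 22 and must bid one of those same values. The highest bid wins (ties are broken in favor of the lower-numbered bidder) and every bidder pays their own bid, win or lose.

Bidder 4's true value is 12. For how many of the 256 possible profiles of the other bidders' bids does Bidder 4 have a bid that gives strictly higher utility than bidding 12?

Others bid (3, 3, 3, 3): truth gives 0; bid 10 gives 2 > 0. Violating.
Others bid (3, 3, 3, 10): truth gives 0; bid 10 gives 2 > 0. Violating.
Others bid (3, 3, 3, 22): truth gives -12; bid 3 gives -3 > -12. Violating.
Others bid (3, 3, 10, 22): truth gives -12; bid 3 gives -3 > -12. Violating.
Others bid (3, 3, 3, 12): truth gives 0; no alternative beats it.
Others bid (3, 3, 10, 3): truth gives 0; no alternative beats it.
(Checking all 256 profiles: 234 have a profitable deviation, 22 do not.)

234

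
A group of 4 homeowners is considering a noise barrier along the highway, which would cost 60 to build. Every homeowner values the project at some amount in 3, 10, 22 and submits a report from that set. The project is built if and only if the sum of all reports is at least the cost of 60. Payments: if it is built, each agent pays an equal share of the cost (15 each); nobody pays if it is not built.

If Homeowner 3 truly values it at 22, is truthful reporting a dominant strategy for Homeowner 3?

Yes

Check each profile of the others' reports and compare truth against every alternative report.
Others report (3, 22, 22): truth gives 7, best alternative gives 0.
Others report (10, 10, 22): truth gives 7, best alternative gives 0.
Others report (10, 22, 10): truth gives 7, best alternative gives 0.
Others report (22, 3, 22): truth gives 7, best alternative gives 0.
Others report (22, 10, 10): truth gives 7, best alternative gives 0.
Others report (22, 22, 3): truth gives 7, best alternative gives 0.
(Remaining 21 profiles checked similarly; truth is weakly best in each.)
In every case the truthful report is at least as good as any alternative, so it is a dominant strategy.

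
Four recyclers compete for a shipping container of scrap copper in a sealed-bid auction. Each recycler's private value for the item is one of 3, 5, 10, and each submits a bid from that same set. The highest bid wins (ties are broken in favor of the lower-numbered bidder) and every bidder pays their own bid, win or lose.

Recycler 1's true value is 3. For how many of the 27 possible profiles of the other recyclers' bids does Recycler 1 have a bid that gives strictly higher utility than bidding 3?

Others bid (3, 3, 5): truth gives -3; bid 5 gives -2 > -3. Violating.
Others bid (3, 5, 3): truth gives -3; bid 5 gives -2 > -3. Violating.
Others bid (3, 5, 5): truth gives -3; bid 5 gives -2 > -3. Violating.
Others bid (5, 3, 3): truth gives -3; bid 5 gives -2 > -3. Violating.
Others bid (3, 3, 3): truth gives 0; no alternative beats it.
Others bid (3, 3, 10): truth gives -3; no alternative beats it.
(Checking all 27 profiles: 7 have a profitable deviation, 20 do not.)

7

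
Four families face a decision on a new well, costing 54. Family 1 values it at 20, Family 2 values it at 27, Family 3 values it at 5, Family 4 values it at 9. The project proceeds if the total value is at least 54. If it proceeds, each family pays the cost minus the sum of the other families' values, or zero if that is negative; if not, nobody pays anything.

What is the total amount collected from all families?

35

Total value 61 ≥ cost 54, so it is built.
Family 1: others sum to 41; max(0, 54 - 41) = 13.
Family 2: others sum to 34; max(0, 54 - 34) = 20.
Family 3: others sum to 56; max(0, 54 - 56) = 0.
Family 4: others sum to 52; max(0, 54 - 52) = 2.
Total collected = 13 + 20 + 0 + 2 = 35.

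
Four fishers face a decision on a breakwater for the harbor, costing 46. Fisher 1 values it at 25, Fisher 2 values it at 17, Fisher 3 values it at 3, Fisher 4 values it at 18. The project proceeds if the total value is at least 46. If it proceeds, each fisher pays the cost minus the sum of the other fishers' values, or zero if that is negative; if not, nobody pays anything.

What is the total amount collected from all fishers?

9

Total value 63 ≥ cost 46, so it is built.
Fisher 1: others sum to 38; max(0, 46 - 38) = 8.
Fisher 2: others sum to 46; max(0, 46 - 46) = 0.
Fisher 3: others sum to 60; max(0, 46 - 60) = 0.
Fisher 4: others sum to 45; max(0, 46 - 45) = 1.
Total collected = 8 + 0 + 0 + 1 = 9.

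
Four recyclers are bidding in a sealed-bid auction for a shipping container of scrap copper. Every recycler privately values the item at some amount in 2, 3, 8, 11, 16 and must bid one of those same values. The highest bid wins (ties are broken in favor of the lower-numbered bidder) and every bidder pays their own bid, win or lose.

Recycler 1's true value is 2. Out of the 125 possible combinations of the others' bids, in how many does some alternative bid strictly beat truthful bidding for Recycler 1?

Others bid (2, 2, 3): truth gives -2; bid 3 gives -1 > -2. Violating.
Others bid (2, 3, 2): truth gives -2; bid 3 gives -1 > -2. Violating.
Others bid (2, 3, 3): truth gives -2; bid 3 gives -1 > -2. Violating.
Others bid (3, 2, 2): truth gives -2; bid 3 gives -1 > -2. Violating.
Others bid (2, 2, 2): truth gives 0; no alternative beats it.
Others bid (2, 2, 8): truth gives -2; no alternative beats it.
(Checking all 125 profiles: 7 have a profitable deviation, 118 do not.)

7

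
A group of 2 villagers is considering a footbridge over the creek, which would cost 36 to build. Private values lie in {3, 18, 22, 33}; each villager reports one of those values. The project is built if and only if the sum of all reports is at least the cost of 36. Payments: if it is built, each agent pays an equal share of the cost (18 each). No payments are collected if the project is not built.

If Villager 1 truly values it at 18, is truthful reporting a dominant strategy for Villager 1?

Yes

Check each profile of the others' reports and compare truth against every alternative report.
Others report (3): truth gives 0, best alternative gives 0.
Others report (18): truth gives 0, best alternative gives 0.
Others report (22): truth gives 0, best alternative gives 0.
Others report (33): truth gives 0, best alternative gives 0.
In every case the truthful report is at least as good as any alternative, so it is a dominant strategy.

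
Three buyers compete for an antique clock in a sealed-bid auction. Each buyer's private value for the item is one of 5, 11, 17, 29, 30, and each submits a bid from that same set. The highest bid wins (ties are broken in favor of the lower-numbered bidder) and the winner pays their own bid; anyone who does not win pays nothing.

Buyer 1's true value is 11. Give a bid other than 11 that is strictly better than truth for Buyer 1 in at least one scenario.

Suppose Buyer 2 bids 5 and Buyer 3 bids 5.
Bid 11: wins, pays 11, utility 11 - 11 = 0.
Bid 5: wins, pays 5, utility 11 - 5 = 6.
So bidding 5 beats truth here (6 > 0).

5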